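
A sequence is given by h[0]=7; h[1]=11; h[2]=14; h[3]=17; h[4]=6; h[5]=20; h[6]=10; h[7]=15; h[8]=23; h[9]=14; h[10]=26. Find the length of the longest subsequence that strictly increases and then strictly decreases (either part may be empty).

inc[i] = longest strictly increasing subsequence ending at i; dec[i] = longest strictly decreasing subsequence starting at i:
i:      0  1  2  3  4  5  6  7  8  9 10
h[i]:   7 11 14 17  6 20 10 15 23 14 26
inc:    1  2  3  4  1  5  2  4  6  3  7
dec:    2  2  2  3  1  3  1  2  2  1  1
Best peak at i=5 (value 20): inc=5, dec=3, length 5+3−1 = 7.

7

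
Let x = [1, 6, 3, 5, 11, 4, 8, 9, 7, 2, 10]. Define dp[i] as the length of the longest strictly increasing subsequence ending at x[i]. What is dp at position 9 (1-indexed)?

4

dp[i] = 1 + max{dp[j] : j<i, x[j]<x[i]} (or 1 if no such j):
i:      1  2  3  4  5  6  7  8  9 10 11
x[i]:   1  6  3  5 11  4  8  9  7  2 10
dp:     1  2  2  3  4  3  4  5  4  2  6
At index 9 the value is 4.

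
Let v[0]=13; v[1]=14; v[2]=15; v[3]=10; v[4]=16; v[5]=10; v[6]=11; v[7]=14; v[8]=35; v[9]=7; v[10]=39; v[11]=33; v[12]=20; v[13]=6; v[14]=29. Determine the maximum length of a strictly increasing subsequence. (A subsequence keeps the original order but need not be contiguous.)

Track the smallest tail for each achievable length (strict):
13 → extends → [13]
14 → extends → [13, 14]
15 → extends → [13, 14, 15]
10 → replaces 13 → [10, 14, 15]
16 → extends → [10, 14, 15, 16]
10 → already a tail → [10, 14, 15, 16]
11 → replaces 14 → [10, 11, 15, 16]
14 → replaces 15 → [10, 11, 14, 16]
35 → extends → [10, 11, 14, 16, 35]
7 → replaces 10 → [7, 11, 14, 16, 35]
39 → extends → [7, 11, 14, 16, 35, 39]
33 → replaces 35 → [7, 11, 14, 16, 33, 39]
20 → replaces 33 → [7, 11, 14, 16, 20, 39]
6 → replaces 7 → [6, 11, 14, 16, 20, 39]
29 → replaces 39 → [6, 11, 14, 16, 20, 29]
Six tails, so the longest strictly increasing subsequence has length 6 (e.g. 13, 14, 15, 16, 35, 39).

6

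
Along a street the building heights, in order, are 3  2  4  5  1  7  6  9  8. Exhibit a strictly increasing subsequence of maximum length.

3, 4, 5, 7, 9

Patience tails give the LIS length; then backtrack through the dp parents:
3 → extends → [3]
2 → replaces 3 → [2]
4 → extends → [2, 4]
5 → extends → [2, 4, 5]
1 → replaces 2 → [1, 4, 5]
7 → extends → [1, 4, 5, 7]
6 → replaces 7 → [1, 4, 5, 6]
9 → extends → [1, 4, 5, 6, 9]
8 → replaces 9 → [1, 4, 5, 6, 8]
Length 5; one witness is 3, 4, 5, 7, 9.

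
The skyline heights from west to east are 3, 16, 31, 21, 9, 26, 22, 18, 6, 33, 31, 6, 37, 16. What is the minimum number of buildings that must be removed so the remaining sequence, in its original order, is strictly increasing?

Fewest deletions = n − (longest strictly increasing subsequence).
Patience tails:
3 → extends → [3]
16 → extends → [3, 16]
31 → extends → [3, 16, 31]
21 → replaces 31 → [3, 16, 21]
9 → replaces 16 → [3, 9, 21]
26 → extends → [3, 9, 21, 26]
22 → replaces 26 → [3, 9, 21, 22]
18 → replaces 21 → [3, 9, 18, 22]
6 → replaces 9 → [3, 6, 18, 22]
33 → extends → [3, 6, 18, 22, 33]
31 → replaces 33 → [3, 6, 18, 22, 31]
6 → already a tail → [3, 6, 18, 22, 31]
37 → extends → [3, 6, 18, 22, 31, 37]
16 → replaces 18 → [3, 6, 16, 22, 31, 37]
Longest strictly increasing subsequence has length 6, so deletions = 14 − 6 = 8.

8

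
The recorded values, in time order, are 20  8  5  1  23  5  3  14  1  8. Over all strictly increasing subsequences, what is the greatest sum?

43

Let S[i] be the best sum of a strictly increasing subsequence ending at i:
i:      1  2  3  4  5  6  7  8  9 10
a[i]:  20  8  5  1 23  5  3 14  1  8
S:     20  8  5  1 43  6  4 22  1 14
Maximum is 43 (e.g. 20 + 23).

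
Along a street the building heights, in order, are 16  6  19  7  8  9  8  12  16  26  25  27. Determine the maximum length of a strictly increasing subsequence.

Let dp[i] be the length of the longest such subsequence ending at index i:
i:      1  2  3  4  5  6  7  8  9 10 11 12
a[i]:  16  6 19  7  8  9  8 12 16 26 25 27
dp:     1  1  2  2  3  4  3  5  6  7  7  8
Maximum dp value is 8.

8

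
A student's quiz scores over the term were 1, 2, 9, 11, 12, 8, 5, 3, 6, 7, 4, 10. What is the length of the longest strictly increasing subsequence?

6

Let dp[i] be the length of the longest such subsequence ending at index i:
i:      1  2  3  4  5  6  7  8  9 10 11 12
a[i]:   1  2  9 11 12  8  5  3  6  7  4 10
dp:     1  2  3  4  5  3  3  3  4  5  4  6
Maximum dp value is 6.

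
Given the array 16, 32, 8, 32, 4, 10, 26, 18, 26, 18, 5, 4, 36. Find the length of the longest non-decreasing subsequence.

5

Track the smallest tail for each achievable length (allowing ties):
16 → extends → [16]
32 → extends → [16, 32]
8 → replaces 16 → [8, 32]
32 → extends → [8, 32, 32]
4 → replaces 8 → [4, 32, 32]
10 → replaces 32 → [4, 10, 32]
26 → replaces 32 → [4, 10, 26]
18 → replaces 26 → [4, 10, 18]
26 → extends → [4, 10, 18, 26]
18 → replaces 26 → [4, 10, 18, 18]
5 → replaces 10 → [4, 5, 18, 18]
4 → replaces 5 → [4, 4, 18, 18]
36 → extends → [4, 4, 18, 18, 36]
Five tails, so the longest non-decreasing subsequence has length 5 (e.g. 8, 10, 26, 26, 36).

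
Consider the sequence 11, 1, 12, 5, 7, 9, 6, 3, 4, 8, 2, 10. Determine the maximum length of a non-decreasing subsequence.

5

Track the smallest tail for each achievable length (allowing ties):
11 → extends → [11]
1 → replaces 11 → [1]
12 → extends → [1, 12]
5 → replaces 12 → [1, 5]
7 → extends → [1, 5, 7]
9 → extends → [1, 5, 7, 9]
6 → replaces 7 → [1, 5, 6, 9]
3 → replaces 5 → [1, 3, 6, 9]
4 → replaces 6 → [1, 3, 4, 9]
8 → replaces 9 → [1, 3, 4, 8]
2 → replaces 3 → [1, 2, 4, 8]
10 → extends → [1, 2, 4, 8, 10]
Five tails, so the longest non-decreasing subsequence has length 5 (e.g. 1, 5, 7, 9, 10).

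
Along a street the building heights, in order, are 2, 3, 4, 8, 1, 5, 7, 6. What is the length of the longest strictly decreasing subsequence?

3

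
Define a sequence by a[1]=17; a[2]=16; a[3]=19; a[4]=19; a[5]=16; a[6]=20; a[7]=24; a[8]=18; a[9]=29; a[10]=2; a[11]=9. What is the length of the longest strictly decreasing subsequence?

Negate each value so 'decreasing' becomes 'increasing', then run patience tails on the negated sequence:
-17 → extends → [-17]
-16 → extends → [-17, -16]
-19 → replaces -17 → [-19, -16]
-19 → already a tail → [-19, -16]
-16 → already a tail → [-19, -16]
-20 → replaces -19 → [-20, -16]
-24 → replaces -20 → [-24, -16]
-18 → replaces -16 → [-24, -18]
-29 → replaces -24 → [-29, -18]
-2 → extends → [-29, -18, -2]
-9 → replaces -2 → [-29, -18, -9]
Three tails, so the longest strictly decreasing subsequence of the original has length 3.

3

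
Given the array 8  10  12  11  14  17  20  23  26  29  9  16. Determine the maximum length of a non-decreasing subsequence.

9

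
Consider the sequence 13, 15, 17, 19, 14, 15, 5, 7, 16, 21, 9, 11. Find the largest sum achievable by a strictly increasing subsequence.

85

Let S[i] be the best sum of a strictly increasing subsequence ending at i:
i:      1  2  3  4  5  6  7  8  9 10 11 12
a[i]:  13 15 17 19 14 15  5  7 16 21  9 11
S:     13 28 45 64 27 42  5 12 58 85 21 32
Maximum is 85 (e.g. 13 + 15 + 17 + 19 + 21).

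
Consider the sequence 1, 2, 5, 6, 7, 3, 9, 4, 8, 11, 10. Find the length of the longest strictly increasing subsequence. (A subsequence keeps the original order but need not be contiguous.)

7

Let dp[i] be the length of the longest such subsequence ending at index i:
i:      1  2  3  4  5  6  7  8  9 10 11
a[i]:   1  2  5  6  7  3  9  4  8 11 10
dp:     1  2  3  4  5  3  6  4  6  7  7
Maximum dp value is 7.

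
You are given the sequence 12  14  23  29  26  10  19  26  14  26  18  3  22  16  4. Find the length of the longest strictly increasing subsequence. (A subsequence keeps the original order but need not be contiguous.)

4

Track the smallest tail for each achievable length (strict):
12 → extends → [12]
14 → extends → [12, 14]
23 → extends → [12, 14, 23]
29 → extends → [12, 14, 23, 29]
26 → replaces 29 → [12, 14, 23, 26]
10 → replaces 12 → [10, 14, 23, 26]
19 → replaces 23 → [10, 14, 19, 26]
26 → already a tail → [10, 14, 19, 26]
14 → already a tail → [10, 14, 19, 26]
26 → already a tail → [10, 14, 19, 26]
18 → replaces 19 → [10, 14, 18, 26]
3 → replaces 10 → [3, 14, 18, 26]
22 → replaces 26 → [3, 14, 18, 22]
16 → replaces 18 → [3, 14, 16, 22]
4 → replaces 14 → [3, 4, 16, 22]
Four tails, so the longest strictly increasing subsequence has length 4 (e.g. 12, 14, 23, 29).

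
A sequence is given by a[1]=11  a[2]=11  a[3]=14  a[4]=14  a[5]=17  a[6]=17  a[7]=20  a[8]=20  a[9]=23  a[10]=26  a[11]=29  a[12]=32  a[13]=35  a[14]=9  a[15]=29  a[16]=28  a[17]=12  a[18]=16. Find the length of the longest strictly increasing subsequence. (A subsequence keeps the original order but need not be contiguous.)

Let dp[i] be the length of the longest such subsequence ending at index i:
i:      1  2  3  4  5  6  7  8  9 10 11 12 13 14 15 16 17 18
a[i]:  11 11 14 14 17 17 20 20 23 26 29 32 35  9 29 28 12 16
dp:     1  1  2  2  3  3  4  4  5  6  7  8  9  1  7  7  2  3
Maximum dp value is 9.

9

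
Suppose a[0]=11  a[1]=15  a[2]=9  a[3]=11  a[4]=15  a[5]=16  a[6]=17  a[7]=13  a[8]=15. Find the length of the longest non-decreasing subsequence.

5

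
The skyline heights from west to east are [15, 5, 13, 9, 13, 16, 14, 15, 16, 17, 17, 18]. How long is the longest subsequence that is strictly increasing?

8

Track the smallest tail for each achievable length (strict):
15 → extends → [15]
5 → replaces 15 → [5]
13 → extends → [5, 13]
9 → replaces 13 → [5, 9]
13 → extends → [5, 9, 13]
16 → extends → [5, 9, 13, 16]
14 → replaces 16 → [5, 9, 13, 14]
15 → extends → [5, 9, 13, 14, 15]
16 → extends → [5, 9, 13, 14, 15, 16]
17 → extends → [5, 9, 13, 14, 15, 16, 17]
17 → already a tail → [5, 9, 13, 14, 15, 16, 17]
18 → extends → [5, 9, 13, 14, 15, 16, 17, 18]
Eight tails, so the longest strictly increasing subsequence has length 8 (e.g. 5, 9, 13, 14, 15, 16, 17, 18).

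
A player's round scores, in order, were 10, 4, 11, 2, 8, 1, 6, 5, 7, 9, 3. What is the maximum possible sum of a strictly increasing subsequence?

26

Let S[i] be the best sum of a strictly increasing subsequence ending at i:
i:      1  2  3  4  5  6  7  8  9 10 11
a[i]:  10  4 11  2  8  1  6  5  7  9  3
S:     10  4 21  2 12  1 10  9 17 26  5
Maximum is 26 (e.g. 4 + 6 + 7 + 9).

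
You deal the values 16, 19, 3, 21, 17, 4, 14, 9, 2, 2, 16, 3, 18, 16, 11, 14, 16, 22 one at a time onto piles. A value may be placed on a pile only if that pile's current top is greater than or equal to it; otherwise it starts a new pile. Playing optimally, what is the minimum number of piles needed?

7

Place each on the leftmost legal pile:
16 → new pile 1 (tops now [16])
19 → new pile 2 (tops now [16, 19])
3 → pile 1 (tops now [3, 19])
21 → new pile 3 (tops now [3, 19, 21])
17 → pile 2 (tops now [3, 17, 21])
4 → pile 2 (tops now [3, 4, 21])
14 → pile 3 (tops now [3, 4, 14])
9 → pile 3 (tops now [3, 4, 9])
2 → pile 1 (tops now [2, 4, 9])
2 → pile 1 (tops now [2, 4, 9])
16 → new pile 4 (tops now [2, 4, 9, 16])
3 → pile 2 (tops now [2, 3, 9, 16])
18 → new pile 5 (tops now [2, 3, 9, 16, 18])
16 → pile 4 (tops now [2, 3, 9, 16, 18])
11 → pile 4 (tops now [2, 3, 9, 11, 18])
14 → pile 5 (tops now [2, 3, 9, 11, 14])
16 → new pile 6 (tops now [2, 3, 9, 11, 14, 16])
22 → new pile 7 (tops now [2, 3, 9, 11, 14, 16, 22])
Seven piles.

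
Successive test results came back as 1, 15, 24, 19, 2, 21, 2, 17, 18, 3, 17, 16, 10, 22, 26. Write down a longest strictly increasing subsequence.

Patience tails give the LIS length; then backtrack through the dp parents:
1 → extends → [1]
15 → extends → [1, 15]
24 → extends → [1, 15, 24]
19 → replaces 24 → [1, 15, 19]
2 → replaces 15 → [1, 2, 19]
21 → extends → [1, 2, 19, 21]
2 → already a tail → [1, 2, 19, 21]
17 → replaces 19 → [1, 2, 17, 21]
18 → replaces 21 → [1, 2, 17, 18]
3 → replaces 17 → [1, 2, 3, 18]
17 → replaces 18 → [1, 2, 3, 17]
16 → replaces 17 → [1, 2, 3, 16]
10 → replaces 16 → [1, 2, 3, 10]
22 → extends → [1, 2, 3, 10, 22]
26 → extends → [1, 2, 3, 10, 22, 26]
Length 6; one witness is 1, 15, 19, 21, 22, 26.

1, 15, 19, 21, 22, 26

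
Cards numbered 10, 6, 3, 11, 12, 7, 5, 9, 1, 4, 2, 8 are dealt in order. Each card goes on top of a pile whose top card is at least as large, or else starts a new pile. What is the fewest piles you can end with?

The minimum number of non-increasing subsequences covering a sequence equals the length of its longest strictly increasing subsequence.
LIS length is 3 (e.g. 10, 11, 12), so 3 piles are needed.

3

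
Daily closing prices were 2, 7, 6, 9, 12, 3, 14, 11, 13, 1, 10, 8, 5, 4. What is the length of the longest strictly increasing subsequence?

Track the smallest tail for each achievable length (strict):
2 → extends → [2]
7 → extends → [2, 7]
6 → replaces 7 → [2, 6]
9 → extends → [2, 6, 9]
12 → extends → [2, 6, 9, 12]
3 → replaces 6 → [2, 3, 9, 12]
14 → extends → [2, 3, 9, 12, 14]
11 → replaces 12 → [2, 3, 9, 11, 14]
13 → replaces 14 → [2, 3, 9, 11, 13]
1 → replaces 2 → [1, 3, 9, 11, 13]
10 → replaces 11 → [1, 3, 9, 10, 13]
8 → replaces 9 → [1, 3, 8, 10, 13]
5 → replaces 8 → [1, 3, 5, 10, 13]
4 → replaces 5 → [1, 3, 4, 10, 13]
Five tails, so the longest strictly increasing subsequence has length 5 (e.g. 2, 7, 9, 12, 14).

5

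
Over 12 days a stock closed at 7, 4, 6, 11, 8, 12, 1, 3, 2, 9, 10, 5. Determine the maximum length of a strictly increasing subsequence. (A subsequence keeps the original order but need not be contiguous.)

Track the smallest tail for each achievable length (strict):
7 → extends → [7]
4 → replaces 7 → [4]
6 → extends → [4, 6]
11 → extends → [4, 6, 11]
8 → replaces 11 → [4, 6, 8]
12 → extends → [4, 6, 8, 12]
1 → replaces 4 → [1, 6, 8, 12]
3 → replaces 6 → [1, 3, 8, 12]
2 → replaces 3 → [1, 2, 8, 12]
9 → replaces 12 → [1, 2, 8, 9]
10 → extends → [1, 2, 8, 9, 10]
5 → replaces 8 → [1, 2, 5, 9, 10]
Five tails, so the longest strictly increasing subsequence has length 5 (e.g. 4, 6, 8, 9, 10).

5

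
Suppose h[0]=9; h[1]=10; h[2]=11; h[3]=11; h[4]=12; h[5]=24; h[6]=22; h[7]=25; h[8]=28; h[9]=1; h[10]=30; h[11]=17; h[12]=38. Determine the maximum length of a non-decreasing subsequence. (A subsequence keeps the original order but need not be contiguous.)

Track the smallest tail for each achievable length (allowing ties):
9 → extends → [9]
10 → extends → [9, 10]
11 → extends → [9, 10, 11]
11 → extends → [9, 10, 11, 11]
12 → extends → [9, 10, 11, 11, 12]
24 → extends → [9, 10, 11, 11, 12, 24]
22 → replaces 24 → [9, 10, 11, 11, 12, 22]
25 → extends → [9, 10, 11, 11, 12, 22, 25]
28 → extends → [9, 10, 11, 11, 12, 22, 25, 28]
1 → replaces 9 → [1, 10, 11, 11, 12, 22, 25, 28]
30 → extends → [1, 10, 11, 11, 12, 22, 25, 28, 30]
17 → replaces 22 → [1, 10, 11, 11, 12, 17, 25, 28, 30]
38 → extends → [1, 10, 11, 11, 12, 17, 25, 28, 30, 38]
Ten tails, so the longest non-decreasing subsequence has length 10 (e.g. 9, 10, 11, 11, 12, 24, 25, 28, 30, 38).

10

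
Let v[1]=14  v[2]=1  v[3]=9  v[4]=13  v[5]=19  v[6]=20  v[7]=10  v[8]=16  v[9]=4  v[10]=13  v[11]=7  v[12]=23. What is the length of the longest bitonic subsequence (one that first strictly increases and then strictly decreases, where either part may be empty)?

8

inc[i] = longest strictly increasing subsequence ending at i; dec[i] = longest strictly decreasing subsequence starting at i:
i:      1  2  3  4  5  6  7  8  9 10 11 12
v[i]:  14  1  9 13 19 20 10 16  4 13  7 23
inc:    1  1  2  3  4  5  3  4  2  4  3  6
dec:    4  1  2  3  4  4  2  3  1  2  1  1
Best peak at i=6 (value 20): inc=5, dec=4, length 5+4−1 = 8.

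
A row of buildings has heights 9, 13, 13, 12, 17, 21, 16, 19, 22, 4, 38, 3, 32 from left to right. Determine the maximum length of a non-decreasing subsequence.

7

Track the smallest tail for each achievable length (allowing ties):
9 → extends → [9]
13 → extends → [9, 13]
13 → extends → [9, 13, 13]
12 → replaces 13 → [9, 12, 13]
17 → extends → [9, 12, 13, 17]
21 → extends → [9, 12, 13, 17, 21]
16 → replaces 17 → [9, 12, 13, 16, 21]
19 → replaces 21 → [9, 12, 13, 16, 19]
22 → extends → [9, 12, 13, 16, 19, 22]
4 → replaces 9 → [4, 12, 13, 16, 19, 22]
38 → extends → [4, 12, 13, 16, 19, 22, 38]
3 → replaces 4 → [3, 12, 13, 16, 19, 22, 38]
32 → replaces 38 → [3, 12, 13, 16, 19, 22, 32]
Seven tails, so the longest non-decreasing subsequence has length 7 (e.g. 9, 13, 13, 17, 21, 22, 38).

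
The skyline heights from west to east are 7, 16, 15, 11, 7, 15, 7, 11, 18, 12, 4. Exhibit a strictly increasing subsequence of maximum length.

7, 11, 15, 18

Patience tails give the LIS length; then backtrack through the dp parents:
7 → extends → [7]
16 → extends → [7, 16]
15 → replaces 16 → [7, 15]
11 → replaces 15 → [7, 11]
7 → already a tail → [7, 11]
15 → extends → [7, 11, 15]
7 → already a tail → [7, 11, 15]
11 → already a tail → [7, 11, 15]
18 → extends → [7, 11, 15, 18]
12 → replaces 15 → [7, 11, 12, 18]
4 → replaces 7 → [4, 11, 12, 18]
Length 4; one witness is 7, 11, 15, 18.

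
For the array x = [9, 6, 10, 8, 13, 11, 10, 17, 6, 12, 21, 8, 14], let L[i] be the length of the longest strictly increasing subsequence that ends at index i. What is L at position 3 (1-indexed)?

2

dp[i] = 1 + max{dp[j] : j<i, x[j]<x[i]} (or 1 if no such j):
i:      1  2  3  4  5  6  7  8  9 10 11 12 13
x[i]:   9  6 10  8 13 11 10 17  6 12 21  8 14
dp:     1  1  2  2  3  3  3  4  1  4  5  2  5
At index 3 the value is 2.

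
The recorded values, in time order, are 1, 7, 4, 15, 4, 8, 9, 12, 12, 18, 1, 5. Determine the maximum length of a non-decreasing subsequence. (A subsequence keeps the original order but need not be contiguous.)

8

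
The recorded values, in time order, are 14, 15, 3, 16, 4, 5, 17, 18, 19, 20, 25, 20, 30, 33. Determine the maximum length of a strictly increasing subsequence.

10

Track the smallest tail for each achievable length (strict):
14 → extends → [14]
15 → extends → [14, 15]
3 → replaces 14 → [3, 15]
16 → extends → [3, 15, 16]
4 → replaces 15 → [3, 4, 16]
5 → replaces 16 → [3, 4, 5]
17 → extends → [3, 4, 5, 17]
18 → extends → [3, 4, 5, 17, 18]
19 → extends → [3, 4, 5, 17, 18, 19]
20 → extends → [3, 4, 5, 17, 18, 19, 20]
25 → extends → [3, 4, 5, 17, 18, 19, 20, 25]
20 → already a tail → [3, 4, 5, 17, 18, 19, 20, 25]
30 → extends → [3, 4, 5, 17, 18, 19, 20, 25, 30]
33 → extends → [3, 4, 5, 17, 18, 19, 20, 25, 30, 33]
Ten tails, so the longest strictly increasing subsequence has length 10 (e.g. 14, 15, 16, 17, 18, 19, 20, 25, 30, 33).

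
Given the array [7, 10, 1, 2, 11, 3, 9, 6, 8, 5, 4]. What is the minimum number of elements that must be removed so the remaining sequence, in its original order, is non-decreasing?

6

Fewest deletions = n − (longest non-decreasing subsequence).
i:      1  2  3  4  5  6  7  8  9 10 11
a[i]:   7 10  1  2 11  3  9  6  8  5  4
dp:     1  2  1  2  3  3  4  4  5  4  4
max dp = 5, so deletions = 11 − 5 = 6.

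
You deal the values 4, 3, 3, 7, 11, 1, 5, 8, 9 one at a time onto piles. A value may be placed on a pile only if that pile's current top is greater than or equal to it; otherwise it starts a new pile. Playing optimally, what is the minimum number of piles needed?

4

Place each on the leftmost legal pile:
4 → new pile 1 (tops now [4])
3 → pile 1 (tops now [3])
3 → pile 1 (tops now [3])
7 → new pile 2 (tops now [3, 7])
11 → new pile 3 (tops now [3, 7, 11])
1 → pile 1 (tops now [1, 7, 11])
5 → pile 2 (tops now [1, 5, 11])
8 → pile 3 (tops now [1, 5, 8])
9 → new pile 4 (tops now [1, 5, 8, 9])
Four piles.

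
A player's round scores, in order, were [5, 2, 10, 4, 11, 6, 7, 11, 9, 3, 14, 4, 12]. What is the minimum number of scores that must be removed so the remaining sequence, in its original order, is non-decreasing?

Fewest deletions = n − (longest non-decreasing subsequence).
Patience tails:
5 → extends → [5]
2 → replaces 5 → [2]
10 → extends → [2, 10]
4 → replaces 10 → [2, 4]
11 → extends → [2, 4, 11]
6 → replaces 11 → [2, 4, 6]
7 → extends → [2, 4, 6, 7]
11 → extends → [2, 4, 6, 7, 11]
9 → replaces 11 → [2, 4, 6, 7, 9]
3 → replaces 4 → [2, 3, 6, 7, 9]
14 → extends → [2, 3, 6, 7, 9, 14]
4 → replaces 6 → [2, 3, 4, 7, 9, 14]
12 → replaces 14 → [2, 3, 4, 7, 9, 12]
Longest non-decreasing subsequence has length 6, so deletions = 13 − 6 = 7.

7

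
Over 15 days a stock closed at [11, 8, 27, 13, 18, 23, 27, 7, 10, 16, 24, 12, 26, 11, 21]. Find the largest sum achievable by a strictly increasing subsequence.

115

Let S[i] be the best sum of a strictly increasing subsequence ending at i:
i:       1   2   3   4   5   6   7   8   9  10  11  12  13  14  15
a[i]:   11   8  27  13  18  23  27   7  10  16  24  12  26  11  21
S:      11   8  38  24  42  65  92   7  18  40  89  30 115  29  63
Maximum is 115 (e.g. 11 + 13 + 18 + 23 + 24 + 26).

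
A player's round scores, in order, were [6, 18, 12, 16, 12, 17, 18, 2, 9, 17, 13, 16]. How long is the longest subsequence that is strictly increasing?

Track the smallest tail for each achievable length (strict):
6 → extends → [6]
18 → extends → [6, 18]
12 → replaces 18 → [6, 12]
16 → extends → [6, 12, 16]
12 → already a tail → [6, 12, 16]
17 → extends → [6, 12, 16, 17]
18 → extends → [6, 12, 16, 17, 18]
2 → replaces 6 → [2, 12, 16, 17, 18]
9 → replaces 12 → [2, 9, 16, 17, 18]
17 → already a tail → [2, 9, 16, 17, 18]
13 → replaces 16 → [2, 9, 13, 17, 18]
16 → replaces 17 → [2, 9, 13, 16, 18]
Five tails, so the longest strictly increasing subsequence has length 5 (e.g. 6, 12, 16, 17, 18).

5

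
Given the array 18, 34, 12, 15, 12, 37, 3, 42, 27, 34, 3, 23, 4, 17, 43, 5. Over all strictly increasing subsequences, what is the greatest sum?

174

Let S[i] be the best sum of a strictly increasing subsequence ending at i:
i:       1   2   3   4   5   6   7   8   9  10  11  12  13  14  15  16
a[i]:   18  34  12  15  12  37   3  42  27  34   3  23   4  17  43   5
S:      18  52  12  27  12  89   3 131  54  88   3  50   7  44 174  12
Maximum is 174 (e.g. 18 + 34 + 37 + 42 + 43).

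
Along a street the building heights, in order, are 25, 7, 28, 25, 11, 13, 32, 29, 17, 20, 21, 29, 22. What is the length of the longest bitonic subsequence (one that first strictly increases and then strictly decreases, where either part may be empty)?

inc[i] = longest strictly increasing subsequence ending at i; dec[i] = longest strictly decreasing subsequence starting at i:
i:      1  2  3  4  5  6  7  8  9 10 11 12 13
a[i]:  25  7 28 25 11 13 32 29 17 20 21 29 22
inc:    1  1  2  2  2  3  4  4  4  5  6  7  7
dec:    2  1  3  2  1  1  3  2  1  1  1  2  1
Best peak at i=12 (value 29): inc=7, dec=2, length 7+2−1 = 8.

8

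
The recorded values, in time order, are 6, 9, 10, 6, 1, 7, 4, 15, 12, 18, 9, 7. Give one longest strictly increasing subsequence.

Patience tails give the LIS length; then backtrack through the dp parents:
6 → extends → [6]
9 → extends → [6, 9]
10 → extends → [6, 9, 10]
6 → already a tail → [6, 9, 10]
1 → replaces 6 → [1, 9, 10]
7 → replaces 9 → [1, 7, 10]
4 → replaces 7 → [1, 4, 10]
15 → extends → [1, 4, 10, 15]
12 → replaces 15 → [1, 4, 10, 12]
18 → extends → [1, 4, 10, 12, 18]
9 → replaces 10 → [1, 4, 9, 12, 18]
7 → replaces 9 → [1, 4, 7, 12, 18]
Length 5; one witness is 6, 9, 10, 15, 18.

6, 9, 10, 15, 18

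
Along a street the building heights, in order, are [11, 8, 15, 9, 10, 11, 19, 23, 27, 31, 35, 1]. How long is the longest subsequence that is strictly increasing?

9

Track the smallest tail for each achievable length (strict):
11 → extends → [11]
8 → replaces 11 → [8]
15 → extends → [8, 15]
9 → replaces 15 → [8, 9]
10 → extends → [8, 9, 10]
11 → extends → [8, 9, 10, 11]
19 → extends → [8, 9, 10, 11, 19]
23 → extends → [8, 9, 10, 11, 19, 23]
27 → extends → [8, 9, 10, 11, 19, 23, 27]
31 → extends → [8, 9, 10, 11, 19, 23, 27, 31]
35 → extends → [8, 9, 10, 11, 19, 23, 27, 31, 35]
1 → replaces 8 → [1, 9, 10, 11, 19, 23, 27, 31, 35]
Nine tails, so the longest strictly increasing subsequence has length 9 (e.g. 8, 9, 10, 11, 19, 23, 27, 31, 35).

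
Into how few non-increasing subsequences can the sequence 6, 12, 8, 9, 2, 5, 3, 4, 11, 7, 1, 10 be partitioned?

Place each on the leftmost legal pile:
6 → new pile 1 (tops now [6])
12 → new pile 2 (tops now [6, 12])
8 → pile 2 (tops now [6, 8])
9 → new pile 3 (tops now [6, 8, 9])
2 → pile 1 (tops now [2, 8, 9])
5 → pile 2 (tops now [2, 5, 9])
3 → pile 2 (tops now [2, 3, 9])
4 → pile 3 (tops now [2, 3, 4])
11 → new pile 4 (tops now [2, 3, 4, 11])
7 → pile 4 (tops now [2, 3, 4, 7])
1 → pile 1 (tops now [1, 3, 4, 7])
10 → new pile 5 (tops now [1, 3, 4, 7, 10])
Five piles.

5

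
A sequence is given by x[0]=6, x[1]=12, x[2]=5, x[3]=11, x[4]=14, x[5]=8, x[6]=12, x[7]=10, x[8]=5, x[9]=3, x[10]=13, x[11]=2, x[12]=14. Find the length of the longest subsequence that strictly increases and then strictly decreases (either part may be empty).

8

inc[i] = longest strictly increasing subsequence ending at i; dec[i] = longest strictly decreasing subsequence starting at i:
i:      0  1  2  3  4  5  6  7  8  9 10 11 12
x[i]:   6 12  5 11 14  8 12 10  5  3 13  2 14
inc:    1  2  1  2  3  2  3  3  1  1  4  1  5
dec:    4  6  3  5  6  4  5  4  3  2  2  1  1
Best peak at i=4 (value 14): inc=3, dec=6, length 3+6−1 = 8.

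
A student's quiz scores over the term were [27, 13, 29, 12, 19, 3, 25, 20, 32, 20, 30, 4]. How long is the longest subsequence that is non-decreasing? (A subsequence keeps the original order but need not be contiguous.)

5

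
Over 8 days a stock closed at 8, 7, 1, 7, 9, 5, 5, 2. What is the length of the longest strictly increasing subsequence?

3

Track the smallest tail for each achievable length (strict):
8 → extends → [8]
7 → replaces 8 → [7]
1 → replaces 7 → [1]
7 → extends → [1, 7]
9 → extends → [1, 7, 9]
5 → replaces 7 → [1, 5, 9]
5 → already a tail → [1, 5, 9]
2 → replaces 5 → [1, 2, 9]
Three tails, so the longest strictly increasing subsequence has length 3 (e.g. 1, 7, 9).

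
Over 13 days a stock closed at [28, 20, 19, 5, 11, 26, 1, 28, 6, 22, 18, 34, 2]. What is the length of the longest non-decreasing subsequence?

Track the smallest tail for each achievable length (allowing ties):
28 → extends → [28]
20 → replaces 28 → [20]
19 → replaces 20 → [19]
5 → replaces 19 → [5]
11 → extends → [5, 11]
26 → extends → [5, 11, 26]
1 → replaces 5 → [1, 11, 26]
28 → extends → [1, 11, 26, 28]
6 → replaces 11 → [1, 6, 26, 28]
22 → replaces 26 → [1, 6, 22, 28]
18 → replaces 22 → [1, 6, 18, 28]
34 → extends → [1, 6, 18, 28, 34]
2 → replaces 6 → [1, 2, 18, 28, 34]
Five tails, so the longest non-decreasing subsequence has length 5 (e.g. 5, 11, 26, 28, 34).

5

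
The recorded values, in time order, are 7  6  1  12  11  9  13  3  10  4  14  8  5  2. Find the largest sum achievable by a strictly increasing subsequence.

46

Let S[i] be the best sum of a strictly increasing subsequence ending at i:
i:      1  2  3  4  5  6  7  8  9 10 11 12 13 14
a[i]:   7  6  1 12 11  9 13  3 10  4 14  8  5  2
S:      7  6  1 19 18 16 32  4 26  8 46 16 13  3
Maximum is 46 (e.g. 7 + 12 + 13 + 14).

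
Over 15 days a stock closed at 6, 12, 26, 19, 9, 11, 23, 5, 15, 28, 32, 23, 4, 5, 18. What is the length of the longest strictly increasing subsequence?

6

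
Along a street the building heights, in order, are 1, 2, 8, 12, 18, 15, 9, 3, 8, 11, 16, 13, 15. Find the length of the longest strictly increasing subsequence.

7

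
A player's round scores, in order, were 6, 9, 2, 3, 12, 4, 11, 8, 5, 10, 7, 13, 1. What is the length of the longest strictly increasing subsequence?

6

Track the smallest tail for each achievable length (strict):
6 → extends → [6]
9 → extends → [6, 9]
2 → replaces 6 → [2, 9]
3 → replaces 9 → [2, 3]
12 → extends → [2, 3, 12]
4 → replaces 12 → [2, 3, 4]
11 → extends → [2, 3, 4, 11]
8 → replaces 11 → [2, 3, 4, 8]
5 → replaces 8 → [2, 3, 4, 5]
10 → extends → [2, 3, 4, 5, 10]
7 → replaces 10 → [2, 3, 4, 5, 7]
13 → extends → [2, 3, 4, 5, 7, 13]
1 → replaces 2 → [1, 3, 4, 5, 7, 13]
Six tails, so the longest strictly increasing subsequence has length 6 (e.g. 2, 3, 4, 8, 10, 13).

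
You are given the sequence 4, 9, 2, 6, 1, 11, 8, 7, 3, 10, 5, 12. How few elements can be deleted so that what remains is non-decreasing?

7

Fewest deletions = n − (longest non-decreasing subsequence).
Patience tails:
4 → extends → [4]
9 → extends → [4, 9]
2 → replaces 4 → [2, 9]
6 → replaces 9 → [2, 6]
1 → replaces 2 → [1, 6]
11 → extends → [1, 6, 11]
8 → replaces 11 → [1, 6, 8]
7 → replaces 8 → [1, 6, 7]
3 → replaces 6 → [1, 3, 7]
10 → extends → [1, 3, 7, 10]
5 → replaces 7 → [1, 3, 5, 10]
12 → extends → [1, 3, 5, 10, 12]
Longest non-decreasing subsequence has length 5, so deletions = 12 − 5 = 7.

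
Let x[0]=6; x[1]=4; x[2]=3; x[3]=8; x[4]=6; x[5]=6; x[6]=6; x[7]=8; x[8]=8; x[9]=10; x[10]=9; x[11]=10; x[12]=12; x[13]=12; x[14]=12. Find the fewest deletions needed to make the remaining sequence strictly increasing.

9

Fewest deletions = n − (longest strictly increasing subsequence).
Patience tails:
6 → extends → [6]
4 → replaces 6 → [4]
3 → replaces 4 → [3]
8 → extends → [3, 8]
6 → replaces 8 → [3, 6]
6 → already a tail → [3, 6]
6 → already a tail → [3, 6]
8 → extends → [3, 6, 8]
8 → already a tail → [3, 6, 8]
10 → extends → [3, 6, 8, 10]
9 → replaces 10 → [3, 6, 8, 9]
10 → extends → [3, 6, 8, 9, 10]
12 → extends → [3, 6, 8, 9, 10, 12]
12 → already a tail → [3, 6, 8, 9, 10, 12]
12 → already a tail → [3, 6, 8, 9, 10, 12]
Longest strictly increasing subsequence has length 6, so deletions = 15 − 6 = 9.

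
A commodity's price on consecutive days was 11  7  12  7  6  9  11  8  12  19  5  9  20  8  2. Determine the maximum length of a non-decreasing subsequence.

7

Track the smallest tail for each achievable length (allowing ties):
11 → extends → [11]
7 → replaces 11 → [7]
12 → extends → [7, 12]
7 → replaces 12 → [7, 7]
6 → replaces 7 → [6, 7]
9 → extends → [6, 7, 9]
11 → extends → [6, 7, 9, 11]
8 → replaces 9 → [6, 7, 8, 11]
12 → extends → [6, 7, 8, 11, 12]
19 → extends → [6, 7, 8, 11, 12, 19]
5 → replaces 6 → [5, 7, 8, 11, 12, 19]
9 → replaces 11 → [5, 7, 8, 9, 12, 19]
20 → extends → [5, 7, 8, 9, 12, 19, 20]
8 → replaces 9 → [5, 7, 8, 8, 12, 19, 20]
2 → replaces 5 → [2, 7, 8, 8, 12, 19, 20]
Seven tails, so the longest non-decreasing subsequence has length 7 (e.g. 7, 7, 9, 11, 12, 19, 20).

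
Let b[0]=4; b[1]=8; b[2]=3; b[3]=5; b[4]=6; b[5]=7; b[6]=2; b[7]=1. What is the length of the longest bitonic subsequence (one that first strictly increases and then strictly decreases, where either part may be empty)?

6

inc[i] = longest strictly increasing subsequence ending at i; dec[i] = longest strictly decreasing subsequence starting at i:
i:     0 1 2 3 4 5 6 7
b[i]:  4 8 3 5 6 7 2 1
inc:   1 2 1 2 3 4 1 1
dec:   4 4 3 3 3 3 2 1
Best peak at i=5 (value 7): inc=4, dec=3, length 4+3−1 = 6.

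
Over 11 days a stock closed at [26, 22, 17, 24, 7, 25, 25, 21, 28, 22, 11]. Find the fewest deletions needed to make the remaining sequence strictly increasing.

7

Fewest deletions = n − (longest strictly increasing subsequence).
Patience tails:
26 → extends → [26]
22 → replaces 26 → [22]
17 → replaces 22 → [17]
24 → extends → [17, 24]
7 → replaces 17 → [7, 24]
25 → extends → [7, 24, 25]
25 → already a tail → [7, 24, 25]
21 → replaces 24 → [7, 21, 25]
28 → extends → [7, 21, 25, 28]
22 → replaces 25 → [7, 21, 22, 28]
11 → replaces 21 → [7, 11, 22, 28]
Longest strictly increasing subsequence has length 4, so deletions = 11 − 4 = 7.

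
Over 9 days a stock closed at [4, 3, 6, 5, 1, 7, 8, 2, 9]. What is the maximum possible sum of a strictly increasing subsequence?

34

Let S[i] be the best sum of a strictly increasing subsequence ending at i:
i:      1  2  3  4  5  6  7  8  9
a[i]:   4  3  6  5  1  7  8  2  9
S:      4  3 10  9  1 17 25  3 34
Maximum is 34 (e.g. 4 + 6 + 7 + 8 + 9).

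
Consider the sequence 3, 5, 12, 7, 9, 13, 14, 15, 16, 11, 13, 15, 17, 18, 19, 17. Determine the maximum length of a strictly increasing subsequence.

11

Track the smallest tail for each achievable length (strict):
3 → extends → [3]
5 → extends → [3, 5]
12 → extends → [3, 5, 12]
7 → replaces 12 → [3, 5, 7]
9 → extends → [3, 5, 7, 9]
13 → extends → [3, 5, 7, 9, 13]
14 → extends → [3, 5, 7, 9, 13, 14]
15 → extends → [3, 5, 7, 9, 13, 14, 15]
16 → extends → [3, 5, 7, 9, 13, 14, 15, 16]
11 → replaces 13 → [3, 5, 7, 9, 11, 14, 15, 16]
13 → replaces 14 → [3, 5, 7, 9, 11, 13, 15, 16]
15 → already a tail → [3, 5, 7, 9, 11, 13, 15, 16]
17 → extends → [3, 5, 7, 9, 11, 13, 15, 16, 17]
18 → extends → [3, 5, 7, 9, 11, 13, 15, 16, 17, 18]
19 → extends → [3, 5, 7, 9, 11, 13, 15, 16, 17, 18, 19]
17 → already a tail → [3, 5, 7, 9, 11, 13, 15, 16, 17, 18, 19]
Eleven tails, so the longest strictly increasing subsequence has length 11 (e.g. 3, 5, 7, 9, 13, 14, 15, 16, 17, 18, 19).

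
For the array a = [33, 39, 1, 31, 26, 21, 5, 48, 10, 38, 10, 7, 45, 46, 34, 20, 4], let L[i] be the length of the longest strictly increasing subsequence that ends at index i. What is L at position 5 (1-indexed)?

2

dp[i] = 1 + max{dp[j] : j<i, a[j]<a[i]} (or 1 if no such j):
i:      1  2  3  4  5  6  7  8  9 10 11 12 13 14 15 16 17
a[i]:  33 39  1 31 26 21  5 48 10 38 10  7 45 46 34 20  4
dp:     1  2  1  2  2  2  2  3  3  4  3  3  5  6  4  4  2
At index 5 the value is 2.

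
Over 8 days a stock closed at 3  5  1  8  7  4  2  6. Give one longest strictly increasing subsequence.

3, 5, 8

Patience tails give the LIS length; then backtrack through the dp parents:
3 → extends → [3]
5 → extends → [3, 5]
1 → replaces 3 → [1, 5]
8 → extends → [1, 5, 8]
7 → replaces 8 → [1, 5, 7]
4 → replaces 5 → [1, 4, 7]
2 → replaces 4 → [1, 2, 7]
6 → replaces 7 → [1, 2, 6]
Length 3; one witness is 3, 5, 8.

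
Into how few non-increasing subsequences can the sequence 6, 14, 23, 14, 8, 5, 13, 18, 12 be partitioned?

The minimum number of non-increasing subsequences covering a sequence equals the length of its longest strictly increasing subsequence.
LIS length is 4 (e.g. 6, 8, 13, 18), so 4 piles are needed.

4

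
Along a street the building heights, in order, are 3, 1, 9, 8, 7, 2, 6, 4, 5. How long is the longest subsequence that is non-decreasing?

4

Let dp[i] be the length of the longest such subsequence ending at index i:
i:     1 2 3 4 5 6 7 8 9
a[i]:  3 1 9 8 7 2 6 4 5
dp:    1 1 2 2 2 2 3 3 4
Maximum dp value is 4.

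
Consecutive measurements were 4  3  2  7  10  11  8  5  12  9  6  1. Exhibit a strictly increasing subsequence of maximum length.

Patience tails give the LIS length; then backtrack through the dp parents:
4 → extends → [4]
3 → replaces 4 → [3]
2 → replaces 3 → [2]
7 → extends → [2, 7]
10 → extends → [2, 7, 10]
11 → extends → [2, 7, 10, 11]
8 → replaces 10 → [2, 7, 8, 11]
5 → replaces 7 → [2, 5, 8, 11]
12 → extends → [2, 5, 8, 11, 12]
9 → replaces 11 → [2, 5, 8, 9, 12]
6 → replaces 8 → [2, 5, 6, 9, 12]
1 → replaces 2 → [1, 5, 6, 9, 12]
Length 5; one witness is 4, 7, 10, 11, 12.

4, 7, 10, 11, 12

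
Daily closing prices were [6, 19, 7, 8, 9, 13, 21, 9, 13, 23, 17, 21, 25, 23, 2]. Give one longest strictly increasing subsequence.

6, 7, 8, 9, 13, 21, 23, 25

Patience tails give the LIS length; then backtrack through the dp parents:
6 → extends → [6]
19 → extends → [6, 19]
7 → replaces 19 → [6, 7]
8 → extends → [6, 7, 8]
9 → extends → [6, 7, 8, 9]
13 → extends → [6, 7, 8, 9, 13]
21 → extends → [6, 7, 8, 9, 13, 21]
9 → already a tail → [6, 7, 8, 9, 13, 21]
13 → already a tail → [6, 7, 8, 9, 13, 21]
23 → extends → [6, 7, 8, 9, 13, 21, 23]
17 → replaces 21 → [6, 7, 8, 9, 13, 17, 23]
21 → replaces 23 → [6, 7, 8, 9, 13, 17, 21]
25 → extends → [6, 7, 8, 9, 13, 17, 21, 25]
23 → replaces 25 → [6, 7, 8, 9, 13, 17, 21, 23]
2 → replaces 6 → [2, 7, 8, 9, 13, 17, 21, 23]
Length 8; one witness is 6, 7, 8, 9, 13, 21, 23, 25.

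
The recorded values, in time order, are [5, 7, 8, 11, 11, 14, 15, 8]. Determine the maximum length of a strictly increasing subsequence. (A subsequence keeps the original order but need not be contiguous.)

6

Let dp[i] be the length of the longest such subsequence ending at index i:
i:      1  2  3  4  5  6  7  8
a[i]:   5  7  8 11 11 14 15  8
dp:     1  2  3  4  4  5  6  3
Maximum dp value is 6.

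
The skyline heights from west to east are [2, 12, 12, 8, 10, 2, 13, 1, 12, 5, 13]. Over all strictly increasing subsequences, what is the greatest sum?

Let S[i] be the best sum of a strictly increasing subsequence ending at i:
i:      1  2  3  4  5  6  7  8  9 10 11
a[i]:   2 12 12  8 10  2 13  1 12  5 13
S:      2 14 14 10 20  2 33  1 32  7 45
Maximum is 45 (e.g. 2 + 8 + 10 + 12 + 13).

45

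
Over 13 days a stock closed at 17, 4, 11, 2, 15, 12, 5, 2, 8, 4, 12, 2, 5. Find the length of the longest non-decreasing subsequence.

4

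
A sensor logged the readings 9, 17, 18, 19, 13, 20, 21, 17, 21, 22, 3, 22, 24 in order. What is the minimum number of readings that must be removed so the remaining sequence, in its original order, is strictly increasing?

5

Fewest deletions = n − (longest strictly increasing subsequence).
Patience tails:
9 → extends → [9]
17 → extends → [9, 17]
18 → extends → [9, 17, 18]
19 → extends → [9, 17, 18, 19]
13 → replaces 17 → [9, 13, 18, 19]
20 → extends → [9, 13, 18, 19, 20]
21 → extends → [9, 13, 18, 19, 20, 21]
17 → replaces 18 → [9, 13, 17, 19, 20, 21]
21 → already a tail → [9, 13, 17, 19, 20, 21]
22 → extends → [9, 13, 17, 19, 20, 21, 22]
3 → replaces 9 → [3, 13, 17, 19, 20, 21, 22]
22 → already a tail → [3, 13, 17, 19, 20, 21, 22]
24 → extends → [3, 13, 17, 19, 20, 21, 22, 24]
Longest strictly increasing subsequence has length 8, so deletions = 13 − 8 = 5.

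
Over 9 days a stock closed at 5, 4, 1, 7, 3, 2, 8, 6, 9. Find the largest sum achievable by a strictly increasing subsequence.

Let S[i] be the best sum of a strictly increasing subsequence ending at i:
i:      1  2  3  4  5  6  7  8  9
a[i]:   5  4  1  7  3  2  8  6  9
S:      5  4  1 12  4  3 20 11 29
Maximum is 29 (e.g. 5 + 7 + 8 + 9).

29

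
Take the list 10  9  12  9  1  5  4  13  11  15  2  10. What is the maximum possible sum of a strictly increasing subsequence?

Let S[i] be the best sum of a strictly increasing subsequence ending at i:
i:      1  2  3  4  5  6  7  8  9 10 11 12
a[i]:  10  9 12  9  1  5  4 13 11 15  2 10
S:     10  9 22  9  1  6  5 35 21 50  3 19
Maximum is 50 (e.g. 10 + 12 + 13 + 15).

50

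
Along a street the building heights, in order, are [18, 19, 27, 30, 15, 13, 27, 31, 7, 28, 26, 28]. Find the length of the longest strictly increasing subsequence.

5

Let dp[i] be the length of the longest such subsequence ending at index i:
i:      1  2  3  4  5  6  7  8  9 10 11 12
a[i]:  18 19 27 30 15 13 27 31  7 28 26 28
dp:     1  2  3  4  1  1  3  5  1  4  3  4
Maximum dp value is 5.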